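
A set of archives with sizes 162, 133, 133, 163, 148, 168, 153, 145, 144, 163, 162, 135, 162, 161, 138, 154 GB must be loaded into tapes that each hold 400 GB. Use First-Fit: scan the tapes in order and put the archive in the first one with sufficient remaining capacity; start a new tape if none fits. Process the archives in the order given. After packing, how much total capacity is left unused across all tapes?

162 GB → tape 1 (remaining 238 GB)
133 GB → tape 1 (remaining 105 GB)
133 GB → tape 2 (remaining 267 GB)
163 GB → tape 2 (remaining 104 GB)
148 GB → tape 3 (remaining 252 GB)
168 GB → tape 3 (remaining 84 GB)
153 GB → tape 4 (remaining 247 GB)
145 GB → tape 4 (remaining 102 GB)
144 GB → tape 5 (remaining 256 GB)
163 GB → tape 5 (remaining 93 GB)
162 GB → tape 6 (remaining 238 GB)
135 GB → tape 6 (remaining 103 GB)
162 GB → tape 7 (remaining 238 GB)
161 GB → tape 7 (remaining 77 GB)
138 GB → tape 8 (remaining 262 GB)
154 GB → tape 8 (remaining 108 GB)
8 tapes × 400 GB = 3200 GB; used 2424 GB; unused 776 GB.

776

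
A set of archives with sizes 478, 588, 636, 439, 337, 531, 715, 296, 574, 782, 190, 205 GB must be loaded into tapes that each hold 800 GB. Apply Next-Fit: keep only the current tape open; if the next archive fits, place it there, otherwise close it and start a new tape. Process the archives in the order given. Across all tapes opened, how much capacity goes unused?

2229

Put 478 GB in tape 1; 322 GB remain.
Put 588 GB in tape 2; 212 GB remain.
Put 636 GB in tape 3; 164 GB remain.
Put 439 GB in tape 4; 361 GB remain.
Put 337 GB in tape 4; 24 GB remain.
Put 531 GB in tape 5; 269 GB remain.
Put 715 GB in tape 6; 85 GB remain.
Put 296 GB in tape 7; 504 GB remain.
Put 574 GB in tape 8; 226 GB remain.
Put 782 GB in tape 9; 18 GB remain.
Put 190 GB in tape 10; 610 GB remain.
Put 205 GB in tape 10; 405 GB remain.
10 tapes × 800 GB = 8000 GB; used 5771 GB; unused 2229 GB.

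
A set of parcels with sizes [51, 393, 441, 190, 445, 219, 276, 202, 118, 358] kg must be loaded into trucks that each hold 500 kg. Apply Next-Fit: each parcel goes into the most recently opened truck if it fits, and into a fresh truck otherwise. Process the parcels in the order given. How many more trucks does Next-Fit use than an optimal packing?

Next-Fit: [51,393] [441] [190] [445] [219,276] [202,118] [358] → 7 trucks.
Total size 2693 kg; any packing needs at least ⌈2693/500⌉ = 6 trucks.
An optimal packing achieves that bound: [445,51] [441] [393] [358,118] [276,219] [202,190] → 6 trucks.
Excess: 7 − 6 = 1.

1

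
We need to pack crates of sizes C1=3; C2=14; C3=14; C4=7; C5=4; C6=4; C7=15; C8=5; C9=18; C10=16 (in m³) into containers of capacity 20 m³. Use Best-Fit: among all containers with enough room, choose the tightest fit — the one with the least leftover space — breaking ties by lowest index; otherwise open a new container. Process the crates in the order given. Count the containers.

container 1: place C1 (3 m³), 17 m³ left
container 1: place C2 (14 m³), 3 m³ left
container 2: place C3 (14 m³), 6 m³ left
container 3: place C4 (7 m³), 13 m³ left
container 2: place C5 (4 m³), 2 m³ left
container 3: place C6 (4 m³), 9 m³ left
container 4: place C7 (15 m³), 5 m³ left
container 4: place C8 (5 m³), 0 m³ left
container 5: place C9 (18 m³), 2 m³ left
container 6: place C10 (16 m³), 4 m³ left

6 containers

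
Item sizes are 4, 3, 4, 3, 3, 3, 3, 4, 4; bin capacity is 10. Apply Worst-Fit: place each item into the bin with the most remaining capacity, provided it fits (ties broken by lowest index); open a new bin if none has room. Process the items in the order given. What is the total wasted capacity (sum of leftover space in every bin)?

9

4 → bin 1 (remaining 6)
3 → bin 1 (remaining 3)
4 → bin 2 (remaining 6)
3 → bin 2 (remaining 3)
3 → bin 1 (remaining 0)
3 → bin 2 (remaining 0)
3 → bin 3 (remaining 7)
4 → bin 3 (remaining 3)
4 → bin 4 (remaining 6)
4 bins × 10 = 40; used 31; unused 9.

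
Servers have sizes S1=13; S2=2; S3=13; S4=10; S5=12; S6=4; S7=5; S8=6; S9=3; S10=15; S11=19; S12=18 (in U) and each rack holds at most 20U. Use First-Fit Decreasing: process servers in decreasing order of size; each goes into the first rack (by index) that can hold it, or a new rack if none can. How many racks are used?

Sorted descending: 19, 18, 15, 13, 13, 12, 10, 6, 5, 4, 3, 2.
Put 19U in rack 1; 1U remain.
Put 18U in rack 2; 2U remain.
Put 15U in rack 3; 5U remain.
Put 13U in rack 4; 7U remain.
Put 13U in rack 5; 7U remain.
Put 12U in rack 6; 8U remain.
Put 10U in rack 7; 10U remain.
Put 6U in rack 4; 1U remain.
Put 5U in rack 3; 0U remain.
Put 4U in rack 5; 3U remain.
Put 3U in rack 5; 0U remain.
Put 2U in rack 2; 0U remain.
Final racks: [19] [18,2] [15,5] [13,6] [13,4,3] [12] [10].

7 racks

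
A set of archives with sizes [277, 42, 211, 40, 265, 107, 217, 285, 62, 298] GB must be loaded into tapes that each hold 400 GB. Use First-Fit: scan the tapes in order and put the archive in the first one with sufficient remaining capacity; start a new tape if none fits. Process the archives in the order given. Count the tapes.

tape 1: place 277 GB, 123 GB left
tape 1: place 42 GB, 81 GB left
tape 2: place 211 GB, 189 GB left
tape 1: place 40 GB, 41 GB left
tape 3: place 265 GB, 135 GB left
tape 2: place 107 GB, 82 GB left
tape 4: place 217 GB, 183 GB left
tape 5: place 285 GB, 115 GB left
tape 2: place 62 GB, 20 GB left
tape 6: place 298 GB, 102 GB left
Final tapes: [277,42,40] [211,107,62] [265] [217] [285] [298].

6 tapes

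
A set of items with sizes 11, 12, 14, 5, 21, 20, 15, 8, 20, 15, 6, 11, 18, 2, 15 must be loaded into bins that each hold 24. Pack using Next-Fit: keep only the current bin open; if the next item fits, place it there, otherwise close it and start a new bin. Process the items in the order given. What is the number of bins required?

11 → bin 1 (remaining 13)
12 → bin 1 (remaining 1)
14 → bin 2 (remaining 10)
5 → bin 2 (remaining 5)
21 → bin 3 (remaining 3)
20 → bin 4 (remaining 4)
15 → bin 5 (remaining 9)
8 → bin 5 (remaining 1)
20 → bin 6 (remaining 4)
15 → bin 7 (remaining 9)
6 → bin 7 (remaining 3)
11 → bin 8 (remaining 13)
18 → bin 9 (remaining 6)
2 → bin 9 (remaining 4)
15 → bin 10 (remaining 9)
Final bins: [11,12] [14,5] [21] [20] [15,8] [20] [15,6] [11] [18,2] [15].

10 bins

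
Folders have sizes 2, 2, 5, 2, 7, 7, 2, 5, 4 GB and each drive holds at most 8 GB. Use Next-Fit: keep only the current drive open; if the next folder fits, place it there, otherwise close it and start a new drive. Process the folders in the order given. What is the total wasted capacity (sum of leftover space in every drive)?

2 GB → drive 1 (remaining 6 GB)
2 GB → drive 1 (remaining 4 GB)
5 GB → drive 2 (remaining 3 GB)
2 GB → drive 2 (remaining 1 GB)
7 GB → drive 3 (remaining 1 GB)
7 GB → drive 4 (remaining 1 GB)
2 GB → drive 5 (remaining 6 GB)
5 GB → drive 5 (remaining 1 GB)
4 GB → drive 6 (remaining 4 GB)
6 drives × 8 GB = 48 GB; used 36 GB; unused 12 GB.

12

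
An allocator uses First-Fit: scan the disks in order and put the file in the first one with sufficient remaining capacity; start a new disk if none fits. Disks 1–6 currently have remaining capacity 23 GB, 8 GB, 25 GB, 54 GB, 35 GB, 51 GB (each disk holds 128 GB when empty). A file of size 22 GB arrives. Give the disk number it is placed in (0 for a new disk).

1

Disks with room: disk 1 (23 GB), disk 3 (25 GB), disk 4 (54 GB), disk 5 (35 GB), disk 6 (51 GB).
The first with room is disk 1.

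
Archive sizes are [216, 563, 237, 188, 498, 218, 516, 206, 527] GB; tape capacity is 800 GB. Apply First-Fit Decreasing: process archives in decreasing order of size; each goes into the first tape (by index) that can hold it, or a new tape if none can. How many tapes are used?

Sorted descending: 563, 527, 516, 498, 237, 218, 216, 206, 188.
tape 1: place 563 GB, 237 GB left
tape 2: place 527 GB, 273 GB left
tape 3: place 516 GB, 284 GB left
tape 4: place 498 GB, 302 GB left
tape 1: place 237 GB, 0 GB left
tape 2: place 218 GB, 55 GB left
tape 3: place 216 GB, 68 GB left
tape 4: place 206 GB, 96 GB left
tape 5: place 188 GB, 612 GB left

5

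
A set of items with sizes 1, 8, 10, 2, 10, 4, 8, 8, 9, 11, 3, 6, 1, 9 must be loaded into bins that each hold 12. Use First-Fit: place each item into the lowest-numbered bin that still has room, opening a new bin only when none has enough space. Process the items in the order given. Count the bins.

9 bins

Put 1 in bin 1; 11 remain.
Put 8 in bin 1; 3 remain.
Put 10 in bin 2; 2 remain.
Put 2 in bin 1; 1 remain.
Put 10 in bin 3; 2 remain.
Put 4 in bin 4; 8 remain.
Put 8 in bin 4; 0 remain.
Put 8 in bin 5; 4 remain.
Put 9 in bin 6; 3 remain.
Put 11 in bin 7; 1 remain.
Put 3 in bin 5; 1 remain.
Put 6 in bin 8; 6 remain.
Put 1 in bin 1; 0 remain.
Put 9 in bin 9; 3 remain.
Final bins: [1,8,2,1] [10] [10] [4,8] [8,3] [9] [11] [6] [9].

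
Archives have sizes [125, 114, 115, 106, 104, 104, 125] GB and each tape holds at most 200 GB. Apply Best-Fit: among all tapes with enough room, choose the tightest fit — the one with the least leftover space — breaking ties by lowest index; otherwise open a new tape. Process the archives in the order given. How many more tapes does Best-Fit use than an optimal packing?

0

Best-Fit: [125] [114] [115] [106] [104] [104] [125] → 7 tapes.
7 archives exceed 100 GB (half the capacity), and no two of those can share a tape, so at least 7 tapes are needed.
So 7 is already optimal.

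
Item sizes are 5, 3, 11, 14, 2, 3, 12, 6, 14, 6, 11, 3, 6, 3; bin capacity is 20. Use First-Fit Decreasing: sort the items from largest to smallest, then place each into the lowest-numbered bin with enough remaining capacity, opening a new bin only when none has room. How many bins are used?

Sorted descending: 14, 14, 12, 11, 11, 6, 6, 6, 5, 3, 3, 3, 3, 2.
Put 14 in bin 1; 6 remain.
Put 14 in bin 2; 6 remain.
Put 12 in bin 3; 8 remain.
Put 11 in bin 4; 9 remain.
Put 11 in bin 5; 9 remain.
Put 6 in bin 1; 0 remain.
Put 6 in bin 2; 0 remain.
Put 6 in bin 3; 2 remain.
Put 5 in bin 4; 4 remain.
Put 3 in bin 4; 1 remain.
Put 3 in bin 5; 6 remain.
Put 3 in bin 5; 3 remain.
Put 3 in bin 5; 0 remain.
Put 2 in bin 3; 0 remain.
Final bins: [14,6] [14,6] [12,6,2] [11,5,3] [11,3,3,3].

5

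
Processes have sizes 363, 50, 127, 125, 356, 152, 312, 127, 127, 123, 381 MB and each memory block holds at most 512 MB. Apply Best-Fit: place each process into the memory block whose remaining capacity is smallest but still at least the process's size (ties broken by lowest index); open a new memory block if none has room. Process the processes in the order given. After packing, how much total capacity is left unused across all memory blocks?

memory block 1: place 363 MB, 149 MB left
memory block 1: place 50 MB, 99 MB left
memory block 2: place 127 MB, 385 MB left
memory block 2: place 125 MB, 260 MB left
memory block 3: place 356 MB, 156 MB left
memory block 3: place 152 MB, 4 MB left
memory block 4: place 312 MB, 200 MB left
memory block 4: place 127 MB, 73 MB left
memory block 2: place 127 MB, 133 MB left
memory block 2: place 123 MB, 10 MB left
memory block 5: place 381 MB, 131 MB left
5 memory blocks × 512 MB = 2560 MB; used 2243 MB; unused 317 MB.

317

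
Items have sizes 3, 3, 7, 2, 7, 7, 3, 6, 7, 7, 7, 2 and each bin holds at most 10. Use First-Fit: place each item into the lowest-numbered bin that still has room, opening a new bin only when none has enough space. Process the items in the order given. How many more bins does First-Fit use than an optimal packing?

1

First-Fit: [3,3,2,2] [7,3] [7] [7] [6] [7] [7] [7] → 8 bins.
Total size 61; any packing needs at least ⌈61/10⌉ = 7 bins.
An optimal packing achieves that bound: [7,3] [7,3] [7,3] [7,2] [7,2] [7] [6] → 7 bins.
Excess: 8 − 7 = 1.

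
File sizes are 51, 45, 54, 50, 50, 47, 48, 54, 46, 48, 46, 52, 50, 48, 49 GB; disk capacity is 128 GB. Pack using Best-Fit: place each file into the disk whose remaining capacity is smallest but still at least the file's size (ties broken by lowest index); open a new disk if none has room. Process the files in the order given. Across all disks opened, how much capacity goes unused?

286

Put 51 GB in disk 1; 77 GB remain.
Put 45 GB in disk 1; 32 GB remain.
Put 54 GB in disk 2; 74 GB remain.
Put 50 GB in disk 2; 24 GB remain.
Put 50 GB in disk 3; 78 GB remain.
Put 47 GB in disk 3; 31 GB remain.
Put 48 GB in disk 4; 80 GB remain.
Put 54 GB in disk 4; 26 GB remain.
Put 46 GB in disk 5; 82 GB remain.
Put 48 GB in disk 5; 34 GB remain.
Put 46 GB in disk 6; 82 GB remain.
Put 52 GB in disk 6; 30 GB remain.
Put 50 GB in disk 7; 78 GB remain.
Put 48 GB in disk 7; 30 GB remain.
Put 49 GB in disk 8; 79 GB remain.
8 disks × 128 GB = 1024 GB; used 738 GB; unused 286 GB.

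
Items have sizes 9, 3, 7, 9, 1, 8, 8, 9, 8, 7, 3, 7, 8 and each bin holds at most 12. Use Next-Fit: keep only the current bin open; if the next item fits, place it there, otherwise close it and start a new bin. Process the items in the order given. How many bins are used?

9 → bin 1 (remaining 3)
3 → bin 1 (remaining 0)
7 → bin 2 (remaining 5)
9 → bin 3 (remaining 3)
1 → bin 3 (remaining 2)
8 → bin 4 (remaining 4)
8 → bin 5 (remaining 4)
9 → bin 6 (remaining 3)
8 → bin 7 (remaining 4)
7 → bin 8 (remaining 5)
3 → bin 8 (remaining 2)
7 → bin 9 (remaining 5)
8 → bin 10 (remaining 4)
Final bins: [9,3] [7] [9,1] [8] [8] [9] [8] [7,3] [7] [8].

10 bins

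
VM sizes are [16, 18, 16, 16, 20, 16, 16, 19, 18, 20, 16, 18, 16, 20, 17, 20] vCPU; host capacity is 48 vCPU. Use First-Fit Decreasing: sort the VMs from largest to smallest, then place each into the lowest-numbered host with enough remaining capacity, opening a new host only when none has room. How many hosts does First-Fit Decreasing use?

7 hosts

Sorted descending: 20, 20, 20, 20, 19, 18, 18, 18, 17, 16, 16, 16, 16, 16, 16, 16.
host 1: place 20 vCPU, 28 vCPU left
host 1: place 20 vCPU, 8 vCPU left
host 2: place 20 vCPU, 28 vCPU left
host 2: place 20 vCPU, 8 vCPU left
host 3: place 19 vCPU, 29 vCPU left
host 3: place 18 vCPU, 11 vCPU left
host 4: place 18 vCPU, 30 vCPU left
host 4: place 18 vCPU, 12 vCPU left
host 5: place 17 vCPU, 31 vCPU left
host 5: place 16 vCPU, 15 vCPU left
host 6: place 16 vCPU, 32 vCPU left
host 6: place 16 vCPU, 16 vCPU left
host 6: place 16 vCPU, 0 vCPU left
host 7: place 16 vCPU, 32 vCPU left
host 7: place 16 vCPU, 16 vCPU left
host 7: place 16 vCPU, 0 vCPU left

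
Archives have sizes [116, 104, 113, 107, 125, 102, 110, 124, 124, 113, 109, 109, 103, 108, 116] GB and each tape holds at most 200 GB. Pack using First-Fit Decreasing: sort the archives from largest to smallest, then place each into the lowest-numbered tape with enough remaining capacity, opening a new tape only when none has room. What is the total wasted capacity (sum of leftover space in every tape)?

1317

Sorted descending: 125, 124, 124, 116, 116, 113, 113, 110, 109, 109, 108, 107, 104, 103, 102.
tape 1: place 125 GB, 75 GB left
tape 2: place 124 GB, 76 GB left
tape 3: place 124 GB, 76 GB left
tape 4: place 116 GB, 84 GB left
tape 5: place 116 GB, 84 GB left
tape 6: place 113 GB, 87 GB left
tape 7: place 113 GB, 87 GB left
tape 8: place 110 GB, 90 GB left
tape 9: place 109 GB, 91 GB left
tape 10: place 109 GB, 91 GB left
tape 11: place 108 GB, 92 GB left
tape 12: place 107 GB, 93 GB left
tape 13: place 104 GB, 96 GB left
tape 14: place 103 GB, 97 GB left
tape 15: place 102 GB, 98 GB left
15 tapes × 200 GB = 3000 GB; used 1683 GB; unused 1317 GB.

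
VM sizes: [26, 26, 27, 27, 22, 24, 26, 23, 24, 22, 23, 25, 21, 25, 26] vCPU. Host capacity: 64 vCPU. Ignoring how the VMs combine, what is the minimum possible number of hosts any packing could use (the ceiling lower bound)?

Total size = 26 + 26 + 27 + 27 + 22 + 24 + 26 + 23 + 24 + 22 + 23 + 25 + 21 + 25 + 26 = 367 vCPU.
⌈367 / 64⌉ = 6.

6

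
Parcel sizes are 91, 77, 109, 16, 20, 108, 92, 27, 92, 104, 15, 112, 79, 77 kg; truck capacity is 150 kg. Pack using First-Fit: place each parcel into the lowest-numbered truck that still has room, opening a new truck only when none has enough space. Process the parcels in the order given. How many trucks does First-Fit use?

10 trucks

91 kg → truck 1 (remaining 59 kg)
77 kg → truck 2 (remaining 73 kg)
109 kg → truck 3 (remaining 41 kg)
16 kg → truck 1 (remaining 43 kg)
20 kg → truck 1 (remaining 23 kg)
108 kg → truck 4 (remaining 42 kg)
92 kg → truck 5 (remaining 58 kg)
27 kg → truck 2 (remaining 46 kg)
92 kg → truck 6 (remaining 58 kg)
104 kg → truck 7 (remaining 46 kg)
15 kg → truck 1 (remaining 8 kg)
112 kg → truck 8 (remaining 38 kg)
79 kg → truck 9 (remaining 71 kg)
77 kg → truck 10 (remaining 73 kg)
Final trucks: [91,16,20,15] [77,27] [109] [108] [92] [92] [104] [112] [79] [77].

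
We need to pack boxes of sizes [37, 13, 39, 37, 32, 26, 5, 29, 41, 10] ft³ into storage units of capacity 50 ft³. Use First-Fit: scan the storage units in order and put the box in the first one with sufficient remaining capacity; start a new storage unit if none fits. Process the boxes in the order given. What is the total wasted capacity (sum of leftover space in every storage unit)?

Put 37 ft³ in storage unit 1; 13 ft³ remain.
Put 13 ft³ in storage unit 1; 0 ft³ remain.
Put 39 ft³ in storage unit 2; 11 ft³ remain.
Put 37 ft³ in storage unit 3; 13 ft³ remain.
Put 32 ft³ in storage unit 4; 18 ft³ remain.
Put 26 ft³ in storage unit 5; 24 ft³ remain.
Put 5 ft³ in storage unit 2; 6 ft³ remain.
Put 29 ft³ in storage unit 6; 21 ft³ remain.
Put 41 ft³ in storage unit 7; 9 ft³ remain.
Put 10 ft³ in storage unit 3; 3 ft³ remain.
7 storage units × 50 ft³ = 350 ft³; used 269 ft³; unused 81 ft³.

81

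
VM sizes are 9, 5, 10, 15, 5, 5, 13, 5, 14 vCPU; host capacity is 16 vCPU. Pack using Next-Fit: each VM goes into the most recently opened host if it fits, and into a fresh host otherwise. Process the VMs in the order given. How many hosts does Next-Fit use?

9 vCPU → host 1 (remaining 7 vCPU)
5 vCPU → host 1 (remaining 2 vCPU)
10 vCPU → host 2 (remaining 6 vCPU)
15 vCPU → host 3 (remaining 1 vCPU)
5 vCPU → host 4 (remaining 11 vCPU)
5 vCPU → host 4 (remaining 6 vCPU)
13 vCPU → host 5 (remaining 3 vCPU)
5 vCPU → host 6 (remaining 11 vCPU)
14 vCPU → host 7 (remaining 2 vCPU)

7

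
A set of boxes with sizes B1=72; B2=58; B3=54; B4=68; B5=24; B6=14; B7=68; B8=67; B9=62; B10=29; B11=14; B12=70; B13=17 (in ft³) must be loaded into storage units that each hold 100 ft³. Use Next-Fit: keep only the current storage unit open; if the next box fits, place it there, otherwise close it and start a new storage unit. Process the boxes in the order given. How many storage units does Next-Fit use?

9

B1 (72 ft³) → storage unit 1 (remaining 28 ft³)
B2 (58 ft³) → storage unit 2 (remaining 42 ft³)
B3 (54 ft³) → storage unit 3 (remaining 46 ft³)
B4 (68 ft³) → storage unit 4 (remaining 32 ft³)
B5 (24 ft³) → storage unit 4 (remaining 8 ft³)
B6 (14 ft³) → storage unit 5 (remaining 86 ft³)
B7 (68 ft³) → storage unit 5 (remaining 18 ft³)
B8 (67 ft³) → storage unit 6 (remaining 33 ft³)
B9 (62 ft³) → storage unit 7 (remaining 38 ft³)
B10 (29 ft³) → storage unit 7 (remaining 9 ft³)
B11 (14 ft³) → storage unit 8 (remaining 86 ft³)
B12 (70 ft³) → storage unit 8 (remaining 16 ft³)
B13 (17 ft³) → storage unit 9 (remaining 83 ft³)
Final storage units: [72] [58] [54] [68,24] [14,68] [67] [62,29] [14,70] [17].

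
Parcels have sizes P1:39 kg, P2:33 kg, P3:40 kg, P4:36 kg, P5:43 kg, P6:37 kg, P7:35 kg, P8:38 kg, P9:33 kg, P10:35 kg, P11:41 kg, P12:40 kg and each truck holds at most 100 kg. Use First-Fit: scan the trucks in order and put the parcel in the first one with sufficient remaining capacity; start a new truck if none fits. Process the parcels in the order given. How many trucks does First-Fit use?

P1 (39 kg) → truck 1 (remaining 61 kg)
P2 (33 kg) → truck 1 (remaining 28 kg)
P3 (40 kg) → truck 2 (remaining 60 kg)
P4 (36 kg) → truck 2 (remaining 24 kg)
P5 (43 kg) → truck 3 (remaining 57 kg)
P6 (37 kg) → truck 3 (remaining 20 kg)
P7 (35 kg) → truck 4 (remaining 65 kg)
P8 (38 kg) → truck 4 (remaining 27 kg)
P9 (33 kg) → truck 5 (remaining 67 kg)
P10 (35 kg) → truck 5 (remaining 32 kg)
P11 (41 kg) → truck 6 (remaining 59 kg)
P12 (40 kg) → truck 6 (remaining 19 kg)

6 trucks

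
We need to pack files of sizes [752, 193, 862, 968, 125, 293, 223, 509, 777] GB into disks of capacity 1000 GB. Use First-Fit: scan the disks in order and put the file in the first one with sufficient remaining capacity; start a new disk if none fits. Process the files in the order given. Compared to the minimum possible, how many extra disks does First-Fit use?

First-Fit: [752,193] [862,125] [968] [293,223] [509] [777] → 6 disks.
Total size 4702 GB; any packing needs at least ⌈4702/1000⌉ = 5 disks.
An optimal packing achieves that bound: [968] [862,125] [777,223] [752,193] [509,293] → 5 disks.
Excess: 6 − 5 = 1.

1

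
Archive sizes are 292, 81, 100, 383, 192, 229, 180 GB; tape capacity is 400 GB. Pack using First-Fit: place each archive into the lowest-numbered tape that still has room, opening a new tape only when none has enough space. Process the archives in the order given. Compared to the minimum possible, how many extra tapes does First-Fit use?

1

First-Fit: [292,81] [100,192] [383] [229] [180] → 5 tapes.
Total size 1457 GB; any packing needs at least ⌈1457/400⌉ = 4 tapes.
An optimal packing achieves that bound: [383] [292,100] [229,81] [192,180] → 4 tapes.
Excess: 5 − 4 = 1.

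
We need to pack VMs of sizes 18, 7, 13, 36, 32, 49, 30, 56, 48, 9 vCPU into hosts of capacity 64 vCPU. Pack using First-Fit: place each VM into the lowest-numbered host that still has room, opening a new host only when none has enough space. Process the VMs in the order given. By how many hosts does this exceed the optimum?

1

First-Fit: [18,7,13,9] [36] [32,30] [49] [56] [48] → 6 hosts.
Total size 298 vCPU; any packing needs at least ⌈298/64⌉ = 5 hosts.
An optimal packing achieves that bound: [56,7] [49,13] [48,9] [36,18] [32,30] → 5 hosts.
Excess: 6 − 5 = 1.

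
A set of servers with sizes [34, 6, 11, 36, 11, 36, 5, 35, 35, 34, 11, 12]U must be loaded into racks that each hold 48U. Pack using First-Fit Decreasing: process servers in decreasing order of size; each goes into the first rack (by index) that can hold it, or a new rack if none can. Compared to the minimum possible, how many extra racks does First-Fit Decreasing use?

First-Fit Decreasing: [36,12] [36,11] [35,11] [35,11] [34,6,5] [34] → 6 racks.
Total size 266U; any packing needs at least ⌈266/48⌉ = 6 racks.
So 6 is already optimal.

0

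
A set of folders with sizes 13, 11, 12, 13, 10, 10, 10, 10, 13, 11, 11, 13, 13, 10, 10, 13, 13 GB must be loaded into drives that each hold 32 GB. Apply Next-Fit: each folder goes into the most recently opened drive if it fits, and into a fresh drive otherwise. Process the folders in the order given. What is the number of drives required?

8

Put 13 GB in drive 1; 19 GB remain.
Put 11 GB in drive 1; 8 GB remain.
Put 12 GB in drive 2; 20 GB remain.
Put 13 GB in drive 2; 7 GB remain.
Put 10 GB in drive 3; 22 GB remain.
Put 10 GB in drive 3; 12 GB remain.
Put 10 GB in drive 3; 2 GB remain.
Put 10 GB in drive 4; 22 GB remain.
Put 13 GB in drive 4; 9 GB remain.
Put 11 GB in drive 5; 21 GB remain.
Put 11 GB in drive 5; 10 GB remain.
Put 13 GB in drive 6; 19 GB remain.
Put 13 GB in drive 6; 6 GB remain.
Put 10 GB in drive 7; 22 GB remain.
Put 10 GB in drive 7; 12 GB remain.
Put 13 GB in drive 8; 19 GB remain.
Put 13 GB in drive 8; 6 GB remain.
Final drives: [13,11] [12,13] [10,10,10] [10,13] [11,11] [13,13] [10,10] [13,13].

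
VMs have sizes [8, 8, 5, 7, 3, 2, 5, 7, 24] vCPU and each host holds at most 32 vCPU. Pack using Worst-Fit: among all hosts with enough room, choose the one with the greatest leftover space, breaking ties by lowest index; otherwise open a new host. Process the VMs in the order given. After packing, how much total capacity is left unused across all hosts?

host 1: place 8 vCPU, 24 vCPU left
host 1: place 8 vCPU, 16 vCPU left
host 1: place 5 vCPU, 11 vCPU left
host 1: place 7 vCPU, 4 vCPU left
host 1: place 3 vCPU, 1 vCPU left
host 2: place 2 vCPU, 30 vCPU left
host 2: place 5 vCPU, 25 vCPU left
host 2: place 7 vCPU, 18 vCPU left
host 3: place 24 vCPU, 8 vCPU left
3 hosts × 32 vCPU = 96 vCPU; used 69 vCPU; unused 27 vCPU.

27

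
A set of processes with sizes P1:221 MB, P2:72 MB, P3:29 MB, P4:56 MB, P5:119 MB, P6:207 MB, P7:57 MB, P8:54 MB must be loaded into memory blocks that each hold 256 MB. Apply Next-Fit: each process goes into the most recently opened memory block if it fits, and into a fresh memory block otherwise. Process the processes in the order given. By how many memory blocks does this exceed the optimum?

Next-Fit: [221] [72,29,56] [119] [207] [57,54] → 5 memory blocks.
Total size 815 MB; any packing needs at least ⌈815/256⌉ = 4 memory blocks.
An optimal packing achieves that bound: [221,29] [207] [119,72,57] [56,54] → 4 memory blocks.
Excess: 5 − 4 = 1.

1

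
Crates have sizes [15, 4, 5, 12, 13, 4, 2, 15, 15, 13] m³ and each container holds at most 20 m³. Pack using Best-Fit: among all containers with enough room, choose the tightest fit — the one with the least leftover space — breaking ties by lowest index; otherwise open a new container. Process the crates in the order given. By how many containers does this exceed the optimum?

Best-Fit: [15,4] [5,12,2] [13,4] [15] [15] [13] → 6 containers.
6 crates exceed 10 m³ (half the capacity), and no two of those can share a container, so at least 6 containers are needed.
So 6 is already optimal.

0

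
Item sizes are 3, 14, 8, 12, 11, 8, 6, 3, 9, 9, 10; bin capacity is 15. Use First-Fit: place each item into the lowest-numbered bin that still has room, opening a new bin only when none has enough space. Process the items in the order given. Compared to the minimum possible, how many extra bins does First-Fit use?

First-Fit: [3,8,3] [14] [12] [11] [8,6] [9] [9] [10] → 8 bins.
8 items exceed 7.5 (half the capacity), and no two of those can share a bin, so at least 8 bins are needed.
So 8 is already optimal.

0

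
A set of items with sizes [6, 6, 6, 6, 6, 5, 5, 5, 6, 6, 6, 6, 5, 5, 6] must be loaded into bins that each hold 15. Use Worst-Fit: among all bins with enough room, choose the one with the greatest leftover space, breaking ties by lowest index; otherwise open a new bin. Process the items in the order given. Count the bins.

bin 1: place 6, 9 left
bin 1: place 6, 3 left
bin 2: place 6, 9 left
bin 2: place 6, 3 left
bin 3: place 6, 9 left
bin 3: place 5, 4 left
bin 4: place 5, 10 left
bin 4: place 5, 5 left
bin 5: place 6, 9 left
bin 5: place 6, 3 left
bin 6: place 6, 9 left
bin 6: place 6, 3 left
bin 4: place 5, 0 left
bin 7: place 5, 10 left
bin 7: place 6, 4 left

7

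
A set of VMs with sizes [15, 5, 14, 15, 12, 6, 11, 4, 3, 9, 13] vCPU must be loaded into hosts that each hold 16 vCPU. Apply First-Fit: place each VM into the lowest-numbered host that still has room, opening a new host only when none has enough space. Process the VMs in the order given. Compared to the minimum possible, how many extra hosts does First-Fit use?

1

First-Fit: [15] [5,6,4] [14] [15] [12,3] [11] [9] [13] → 8 hosts.
Total size 107 vCPU; any packing needs at least ⌈107/16⌉ = 7 hosts.
An optimal packing achieves that bound: [15] [15] [14] [13,3] [12,4] [11,5] [9,6] → 7 hosts.
Excess: 8 − 7 = 1.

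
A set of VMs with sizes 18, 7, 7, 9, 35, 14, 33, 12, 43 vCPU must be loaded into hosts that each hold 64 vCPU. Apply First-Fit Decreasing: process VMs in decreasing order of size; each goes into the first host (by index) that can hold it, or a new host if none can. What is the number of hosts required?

Sorted descending: 43, 35, 33, 18, 14, 12, 9, 7, 7.
43 vCPU → host 1 (remaining 21 vCPU)
35 vCPU → host 2 (remaining 29 vCPU)
33 vCPU → host 3 (remaining 31 vCPU)
18 vCPU → host 1 (remaining 3 vCPU)
14 vCPU → host 2 (remaining 15 vCPU)
12 vCPU → host 2 (remaining 3 vCPU)
9 vCPU → host 3 (remaining 22 vCPU)
7 vCPU → host 3 (remaining 15 vCPU)
7 vCPU → host 3 (remaining 8 vCPU)
Final hosts: [43,18] [35,14,12] [33,9,7,7].

3 hosts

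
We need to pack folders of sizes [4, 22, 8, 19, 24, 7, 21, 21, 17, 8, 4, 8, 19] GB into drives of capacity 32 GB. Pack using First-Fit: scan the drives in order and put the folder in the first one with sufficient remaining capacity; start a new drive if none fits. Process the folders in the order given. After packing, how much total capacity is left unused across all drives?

42

Put 4 GB in drive 1; 28 GB remain.
Put 22 GB in drive 1; 6 GB remain.
Put 8 GB in drive 2; 24 GB remain.
Put 19 GB in drive 2; 5 GB remain.
Put 24 GB in drive 3; 8 GB remain.
Put 7 GB in drive 3; 1 GB remain.
Put 21 GB in drive 4; 11 GB remain.
Put 21 GB in drive 5; 11 GB remain.
Put 17 GB in drive 6; 15 GB remain.
Put 8 GB in drive 4; 3 GB remain.
Put 4 GB in drive 1; 2 GB remain.
Put 8 GB in drive 5; 3 GB remain.
Put 19 GB in drive 7; 13 GB remain.
7 drives × 32 GB = 224 GB; used 182 GB; unused 42 GB.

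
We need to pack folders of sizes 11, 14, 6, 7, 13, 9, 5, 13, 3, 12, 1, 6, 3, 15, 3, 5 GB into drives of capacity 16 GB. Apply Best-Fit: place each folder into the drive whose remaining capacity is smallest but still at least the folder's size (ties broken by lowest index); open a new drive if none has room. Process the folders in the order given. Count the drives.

9

11 GB → drive 1 (remaining 5 GB)
14 GB → drive 2 (remaining 2 GB)
6 GB → drive 3 (remaining 10 GB)
7 GB → drive 3 (remaining 3 GB)
13 GB → drive 4 (remaining 3 GB)
9 GB → drive 5 (remaining 7 GB)
5 GB → drive 1 (remaining 0 GB)
13 GB → drive 6 (remaining 3 GB)
3 GB → drive 3 (remaining 0 GB)
12 GB → drive 7 (remaining 4 GB)
1 GB → drive 2 (remaining 1 GB)
6 GB → drive 5 (remaining 1 GB)
3 GB → drive 4 (remaining 0 GB)
15 GB → drive 8 (remaining 1 GB)
3 GB → drive 6 (remaining 0 GB)
5 GB → drive 9 (remaining 11 GB)
Final drives: [11,5] [14,1] [6,7,3] [13,3] [9,6] [13,3] [12] [15] [5].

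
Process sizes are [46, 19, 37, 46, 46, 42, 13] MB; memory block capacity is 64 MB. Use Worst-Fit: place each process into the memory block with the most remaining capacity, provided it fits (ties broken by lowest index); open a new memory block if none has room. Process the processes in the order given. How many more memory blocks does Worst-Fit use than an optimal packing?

0

Worst-Fit: [46] [19,37] [46] [46] [42,13] → 5 memory blocks.
5 processes exceed 32 MB (half the capacity), and no two of those can share a memory block, so at least 5 memory blocks are needed.
So 5 is already optimal.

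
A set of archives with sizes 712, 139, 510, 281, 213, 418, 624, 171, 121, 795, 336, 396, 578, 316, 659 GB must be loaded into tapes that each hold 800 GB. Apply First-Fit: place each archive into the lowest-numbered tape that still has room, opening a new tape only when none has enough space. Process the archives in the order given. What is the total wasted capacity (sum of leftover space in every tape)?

712 GB → tape 1 (remaining 88 GB)
139 GB → tape 2 (remaining 661 GB)
510 GB → tape 2 (remaining 151 GB)
281 GB → tape 3 (remaining 519 GB)
213 GB → tape 3 (remaining 306 GB)
418 GB → tape 4 (remaining 382 GB)
624 GB → tape 5 (remaining 176 GB)
171 GB → tape 3 (remaining 135 GB)
121 GB → tape 2 (remaining 30 GB)
795 GB → tape 6 (remaining 5 GB)
336 GB → tape 4 (remaining 46 GB)
396 GB → tape 7 (remaining 404 GB)
578 GB → tape 8 (remaining 222 GB)
316 GB → tape 7 (remaining 88 GB)
659 GB → tape 9 (remaining 141 GB)
9 tapes × 800 GB = 7200 GB; used 6269 GB; unused 931 GB.

931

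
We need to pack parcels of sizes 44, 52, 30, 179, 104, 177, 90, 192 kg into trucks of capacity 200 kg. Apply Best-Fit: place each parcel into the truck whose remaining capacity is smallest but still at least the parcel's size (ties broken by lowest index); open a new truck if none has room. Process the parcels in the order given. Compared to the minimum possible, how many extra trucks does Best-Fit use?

Best-Fit: [44,52,30] [179] [104,90] [177] [192] → 5 trucks.
Total size 868 kg; any packing needs at least ⌈868/200⌉ = 5 trucks.
So 5 is already optimal.

0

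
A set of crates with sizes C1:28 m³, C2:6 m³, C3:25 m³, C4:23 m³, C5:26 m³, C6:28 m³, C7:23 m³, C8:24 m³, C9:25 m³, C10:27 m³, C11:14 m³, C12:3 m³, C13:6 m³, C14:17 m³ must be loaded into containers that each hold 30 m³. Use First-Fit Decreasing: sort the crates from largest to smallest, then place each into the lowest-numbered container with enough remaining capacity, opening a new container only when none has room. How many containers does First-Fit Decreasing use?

Sorted descending: 28, 28, 27, 26, 25, 25, 24, 23, 23, 17, 14, 6, 6, 3.
container 1: place 28 m³, 2 m³ left
container 2: place 28 m³, 2 m³ left
container 3: place 27 m³, 3 m³ left
container 4: place 26 m³, 4 m³ left
container 5: place 25 m³, 5 m³ left
container 6: place 25 m³, 5 m³ left
container 7: place 24 m³, 6 m³ left
container 8: place 23 m³, 7 m³ left
container 9: place 23 m³, 7 m³ left
container 10: place 17 m³, 13 m³ left
container 11: place 14 m³, 16 m³ left
container 7: place 6 m³, 0 m³ left
container 8: place 6 m³, 1 m³ left
container 3: place 3 m³, 0 m³ left
Final containers: [28] [28] [27,3] [26] [25] [25] [24,6] [23,6] [23] [17] [14].

11 containers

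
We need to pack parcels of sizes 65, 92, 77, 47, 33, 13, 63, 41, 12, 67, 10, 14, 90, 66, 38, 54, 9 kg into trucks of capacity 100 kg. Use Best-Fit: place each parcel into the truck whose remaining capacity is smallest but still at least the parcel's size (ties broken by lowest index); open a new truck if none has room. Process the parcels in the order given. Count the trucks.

Put 65 kg in truck 1; 35 kg remain.
Put 92 kg in truck 2; 8 kg remain.
Put 77 kg in truck 3; 23 kg remain.
Put 47 kg in truck 4; 53 kg remain.
Put 33 kg in truck 1; 2 kg remain.
Put 13 kg in truck 3; 10 kg remain.
Put 63 kg in truck 5; 37 kg remain.
Put 41 kg in truck 4; 12 kg remain.
Put 12 kg in truck 4; 0 kg remain.
Put 67 kg in truck 6; 33 kg remain.
Put 10 kg in truck 3; 0 kg remain.
Put 14 kg in truck 6; 19 kg remain.
Put 90 kg in truck 7; 10 kg remain.
Put 66 kg in truck 8; 34 kg remain.
Put 38 kg in truck 9; 62 kg remain.
Put 54 kg in truck 9; 8 kg remain.
Put 9 kg in truck 7; 1 kg remain.
Final trucks: [65,33] [92] [77,13,10] [47,41,12] [63] [67,14] [90,9] [66] [38,54].

9 trucks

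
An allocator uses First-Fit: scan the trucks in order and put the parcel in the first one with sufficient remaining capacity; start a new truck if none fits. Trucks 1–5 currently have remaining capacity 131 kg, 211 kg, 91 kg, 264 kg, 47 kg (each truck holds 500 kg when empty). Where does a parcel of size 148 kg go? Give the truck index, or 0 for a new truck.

2

Trucks with room: truck 2 (211 kg), truck 4 (264 kg).
The first with room is truck 2.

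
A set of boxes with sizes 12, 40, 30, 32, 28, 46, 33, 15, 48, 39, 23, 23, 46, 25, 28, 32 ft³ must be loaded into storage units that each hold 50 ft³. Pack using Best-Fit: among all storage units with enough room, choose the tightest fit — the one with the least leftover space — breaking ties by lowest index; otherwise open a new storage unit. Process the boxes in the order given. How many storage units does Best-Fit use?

Put 12 ft³ in storage unit 1; 38 ft³ remain.
Put 40 ft³ in storage unit 2; 10 ft³ remain.
Put 30 ft³ in storage unit 1; 8 ft³ remain.
Put 32 ft³ in storage unit 3; 18 ft³ remain.
Put 28 ft³ in storage unit 4; 22 ft³ remain.
Put 46 ft³ in storage unit 5; 4 ft³ remain.
Put 33 ft³ in storage unit 6; 17 ft³ remain.
Put 15 ft³ in storage unit 6; 2 ft³ remain.
Put 48 ft³ in storage unit 7; 2 ft³ remain.
Put 39 ft³ in storage unit 8; 11 ft³ remain.
Put 23 ft³ in storage unit 9; 27 ft³ remain.
Put 23 ft³ in storage unit 9; 4 ft³ remain.
Put 46 ft³ in storage unit 10; 4 ft³ remain.
Put 25 ft³ in storage unit 11; 25 ft³ remain.
Put 28 ft³ in storage unit 12; 22 ft³ remain.
Put 32 ft³ in storage unit 13; 18 ft³ remain.

13 storage units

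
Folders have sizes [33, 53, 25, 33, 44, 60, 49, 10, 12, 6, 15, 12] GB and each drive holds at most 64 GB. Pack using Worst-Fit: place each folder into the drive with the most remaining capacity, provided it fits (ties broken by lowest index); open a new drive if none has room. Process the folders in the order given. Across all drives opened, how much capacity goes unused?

Put 33 GB in drive 1; 31 GB remain.
Put 53 GB in drive 2; 11 GB remain.
Put 25 GB in drive 1; 6 GB remain.
Put 33 GB in drive 3; 31 GB remain.
Put 44 GB in drive 4; 20 GB remain.
Put 60 GB in drive 5; 4 GB remain.
Put 49 GB in drive 6; 15 GB remain.
Put 10 GB in drive 3; 21 GB remain.
Put 12 GB in drive 3; 9 GB remain.
Put 6 GB in drive 4; 14 GB remain.
Put 15 GB in drive 6; 0 GB remain.
Put 12 GB in drive 4; 2 GB remain.
6 drives × 64 GB = 384 GB; used 352 GB; unused 32 GB.

32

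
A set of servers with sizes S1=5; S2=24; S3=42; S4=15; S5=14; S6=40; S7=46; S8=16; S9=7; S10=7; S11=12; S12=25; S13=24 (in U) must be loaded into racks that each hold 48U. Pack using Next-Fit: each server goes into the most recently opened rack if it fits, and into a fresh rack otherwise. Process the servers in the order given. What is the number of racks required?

Put S1 (5U) in rack 1; 43U remain.
Put S2 (24U) in rack 1; 19U remain.
Put S3 (42U) in rack 2; 6U remain.
Put S4 (15U) in rack 3; 33U remain.
Put S5 (14U) in rack 3; 19U remain.
Put S6 (40U) in rack 4; 8U remain.
Put S7 (46U) in rack 5; 2U remain.
Put S8 (16U) in rack 6; 32U remain.
Put S9 (7U) in rack 6; 25U remain.
Put S10 (7U) in rack 6; 18U remain.
Put S11 (12U) in rack 6; 6U remain.
Put S12 (25U) in rack 7; 23U remain.
Put S13 (24U) in rack 8; 24U remain.
Final racks: [5,24] [42] [15,14] [40] [46] [16,7,7,12] [25] [24].

8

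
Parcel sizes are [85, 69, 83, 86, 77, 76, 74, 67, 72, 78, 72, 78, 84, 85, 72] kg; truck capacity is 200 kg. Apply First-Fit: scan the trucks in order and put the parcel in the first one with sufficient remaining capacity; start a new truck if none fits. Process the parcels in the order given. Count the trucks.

85 kg → truck 1 (remaining 115 kg)
69 kg → truck 1 (remaining 46 kg)
83 kg → truck 2 (remaining 117 kg)
86 kg → truck 2 (remaining 31 kg)
77 kg → truck 3 (remaining 123 kg)
76 kg → truck 3 (remaining 47 kg)
74 kg → truck 4 (remaining 126 kg)
67 kg → truck 4 (remaining 59 kg)
72 kg → truck 5 (remaining 128 kg)
78 kg → truck 5 (remaining 50 kg)
72 kg → truck 6 (remaining 128 kg)
78 kg → truck 6 (remaining 50 kg)
84 kg → truck 7 (remaining 116 kg)
85 kg → truck 7 (remaining 31 kg)
72 kg → truck 8 (remaining 128 kg)
Final trucks: [85,69] [83,86] [77,76] [74,67] [72,78] [72,78] [84,85] [72].

8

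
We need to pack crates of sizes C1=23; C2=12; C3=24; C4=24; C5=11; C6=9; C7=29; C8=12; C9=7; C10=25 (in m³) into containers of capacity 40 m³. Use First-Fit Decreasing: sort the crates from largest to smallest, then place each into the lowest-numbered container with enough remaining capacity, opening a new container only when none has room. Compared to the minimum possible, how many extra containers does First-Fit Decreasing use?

First-Fit Decreasing: [29,11] [25,12] [24,12] [24,9,7] [23] → 5 containers.
Total size 176 m³; any packing needs at least ⌈176/40⌉ = 5 containers.
So 5 is already optimal.

0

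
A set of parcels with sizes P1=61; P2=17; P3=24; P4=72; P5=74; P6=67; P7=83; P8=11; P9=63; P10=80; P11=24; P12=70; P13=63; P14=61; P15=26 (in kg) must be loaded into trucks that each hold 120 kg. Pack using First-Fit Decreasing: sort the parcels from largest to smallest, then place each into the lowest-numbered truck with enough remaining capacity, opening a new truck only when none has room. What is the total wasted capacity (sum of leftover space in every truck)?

Sorted descending: 83, 80, 74, 72, 70, 67, 63, 63, 61, 61, 26, 24, 24, 17, 11.
Put 83 kg in truck 1; 37 kg remain.
Put 80 kg in truck 2; 40 kg remain.
Put 74 kg in truck 3; 46 kg remain.
Put 72 kg in truck 4; 48 kg remain.
Put 70 kg in truck 5; 50 kg remain.
Put 67 kg in truck 6; 53 kg remain.
Put 63 kg in truck 7; 57 kg remain.
Put 63 kg in truck 8; 57 kg remain.
Put 61 kg in truck 9; 59 kg remain.
Put 61 kg in truck 10; 59 kg remain.
Put 26 kg in truck 1; 11 kg remain.
Put 24 kg in truck 2; 16 kg remain.
Put 24 kg in truck 3; 22 kg remain.
Put 17 kg in truck 3; 5 kg remain.
Put 11 kg in truck 1; 0 kg remain.
10 trucks × 120 kg = 1200 kg; used 796 kg; unused 404 kg.

404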